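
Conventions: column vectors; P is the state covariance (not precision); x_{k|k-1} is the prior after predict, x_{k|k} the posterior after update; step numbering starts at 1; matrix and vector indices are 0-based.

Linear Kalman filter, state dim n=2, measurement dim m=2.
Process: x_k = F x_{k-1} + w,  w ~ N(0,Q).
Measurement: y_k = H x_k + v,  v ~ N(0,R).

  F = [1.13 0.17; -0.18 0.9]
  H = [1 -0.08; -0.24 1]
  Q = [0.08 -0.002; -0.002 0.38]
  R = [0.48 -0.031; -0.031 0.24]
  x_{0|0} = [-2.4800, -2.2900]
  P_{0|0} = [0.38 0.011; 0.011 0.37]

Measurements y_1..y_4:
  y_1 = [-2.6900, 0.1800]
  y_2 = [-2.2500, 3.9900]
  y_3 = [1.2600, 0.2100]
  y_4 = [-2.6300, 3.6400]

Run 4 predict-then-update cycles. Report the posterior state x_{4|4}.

x_post = [-1.6894, 2.4824]

step 1: x^-=[-3.1917, -1.6146]  P^-=[0.5801 -0.0118; -0.0118 0.6884]  S=[1.0664 -0.2374; -0.2374 0.9675]  K=[0.5396 -0.0238; 0.1019 0.7395]  nu=[0.3725, 1.0286]  x^+=[-3.0151, -0.8161]  P^+=[0.2630 0.0407; 0.0407 0.1841]
step 2: x^-=[-3.5458, -0.1917]  P^-=[0.4368 0.0128; 0.0128 0.5244]  S=[0.9181 -0.1647; -0.1647 0.7835]  K=[0.4713 -0.0183; 0.0911 0.6846]  nu=[1.2805, 3.3307]  x^+=[-3.0034, 2.2052]  P^+=[0.2297 0.0361; 0.0361 0.1702]
step 3: x^-=[-3.0189, 2.5253]  P^-=[0.3921 0.0129; 0.0129 0.5136]  S=[0.8733 -0.1530; -0.1530 0.7699]  K=[0.4448 -0.0170; 0.0869 0.6803]  nu=[4.4810, -3.0399]  x^+=[-0.9740, 0.8470]  P^+=[0.2168 0.0341; 0.0341 0.1688]
step 4: x^-=[-0.9566, 0.9376]  P^-=[0.3748 0.0134; 0.0134 0.5127]  S=[0.8559 -0.1483; -0.1483 0.7678]  K=[0.4339 -0.0159; 0.0856 0.6800]  nu=[-1.5984, 2.4728]  x^+=[-1.6894, 2.4824]  P^+=[0.2114 0.0335; 0.0335 0.1686]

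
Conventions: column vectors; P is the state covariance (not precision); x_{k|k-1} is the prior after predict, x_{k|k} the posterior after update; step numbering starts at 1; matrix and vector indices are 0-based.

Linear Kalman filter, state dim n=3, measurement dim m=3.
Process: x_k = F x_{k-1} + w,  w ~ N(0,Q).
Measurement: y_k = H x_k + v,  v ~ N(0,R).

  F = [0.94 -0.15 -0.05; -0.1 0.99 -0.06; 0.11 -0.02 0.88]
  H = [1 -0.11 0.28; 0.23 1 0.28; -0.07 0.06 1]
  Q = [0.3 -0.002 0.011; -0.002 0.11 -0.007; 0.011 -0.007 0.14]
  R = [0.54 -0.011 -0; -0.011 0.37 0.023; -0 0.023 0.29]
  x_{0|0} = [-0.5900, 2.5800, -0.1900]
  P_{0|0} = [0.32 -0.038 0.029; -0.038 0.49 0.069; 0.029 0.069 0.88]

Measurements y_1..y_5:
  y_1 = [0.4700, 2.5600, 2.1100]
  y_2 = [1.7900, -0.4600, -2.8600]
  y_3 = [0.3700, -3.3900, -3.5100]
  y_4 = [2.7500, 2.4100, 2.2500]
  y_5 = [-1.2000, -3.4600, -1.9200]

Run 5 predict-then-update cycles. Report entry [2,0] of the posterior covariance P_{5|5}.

step 1: x^-=[-0.9321, 2.6246, -0.2837]  P^-=[0.6050 -0.1424 0.0230; -0.1424 0.5963 -0.0134; 0.0230 -0.0134 0.8289]  S=[1.2622 -0.0067 0.1999; -0.0067 0.9932 0.2803; 0.1999 0.2803 1.1204]  K=[0.5173 0.0428 -0.1279; -0.1501 0.5884 -0.0916; 0.0900 0.0241 0.7156]  nu=[1.7702, 0.2292, 2.1710]  x^+=[-0.2843, 2.2948, 1.4347]  P^+=[0.2769 -0.0527 -0.0136; -0.0527 0.2381 -0.0310; -0.0136 -0.0310 0.2090]
step 2: x^-=[-0.6832, 2.2142, 1.1854]  P^-=[0.5662 -0.1106 0.0259; -0.1106 0.3608 -0.0574; 0.0259 -0.0574 0.3040]  S=[1.1768 -0.0098 0.0664; -0.0098 0.7049 0.0740; 0.0664 0.0740 0.5885]  K=[0.5037 0.0555 -0.0984; -0.1324 0.4606 -0.0905; 0.0715 -0.0037 0.5000]  nu=[2.3849, -2.8490, -4.2261]  x^+=[0.7757, 0.9688, -0.7468]  P^+=[0.2678 -0.0473 -0.0057; -0.0473 0.1892 -0.0303; -0.0057 -0.0303 0.1463]
step 3: x^-=[0.6212, 0.9263, -0.5912]  P^-=[0.5546 -0.0980 0.0338; -0.0980 0.3115 -0.0526; 0.0338 -0.0526 0.2568]  S=[1.1623 0.0054 0.0624; 0.0054 0.6608 0.0638; 0.0624 0.0638 0.5404]  K=[0.4989 0.0632 -0.0853; -0.1239 0.4243 -0.0858; 0.0714 -0.0037 0.4572]  nu=[0.0163, -4.2936, -2.9309]  x^+=[0.6080, -0.6460, -1.9140]  P^+=[0.2644 -0.0443 -0.0021; -0.0443 0.1746 -0.0287; -0.0021 -0.0287 0.1341]
step 4: x^-=[0.7641, -0.5855, -1.6045]  P^-=[0.5502 -0.0930 0.0366; -0.0930 0.2964 -0.0502; 0.0366 -0.0502 0.2479]  S=[1.1572 0.0118 0.0632; 0.0118 0.6488 0.0632; 0.0632 0.0632 0.5313]  K=[0.4969 0.0663 -0.0811; -0.1203 0.4126 -0.0835; 0.0719 -0.0024 0.4478]  nu=[2.3708, 3.2691, 3.9431]  x^+=[1.8389, 0.1485, 0.3241]  P^+=[0.2631 -0.0430 -0.0010; -0.0430 0.1698 -0.0279; -0.0010 -0.0279 0.1314]
step 5: x^-=[1.6901, -0.0563, 0.4845]  P^-=[0.5485 -0.0911 0.0373; -0.0911 0.2913 -0.0492; 0.0373 -0.0492 0.2460]  S=[1.1552 0.0142 0.0635; 0.0142 0.6450 0.0634; 0.0635 0.0634 0.5294]  K=[0.4960 0.0675 -0.0800; -0.1190 0.4086 -0.0826; 0.0721 -0.0017 0.4457]  nu=[-3.0320, -3.9281, -2.2828]  x^+=[0.1035, -1.1119, -0.7450]  P^+=[0.2626 -0.0425 -0.0007; -0.0425 0.1681 -0.0276; -0.0007 -0.0276 0.1308]

P_post[2,0] = -0.0007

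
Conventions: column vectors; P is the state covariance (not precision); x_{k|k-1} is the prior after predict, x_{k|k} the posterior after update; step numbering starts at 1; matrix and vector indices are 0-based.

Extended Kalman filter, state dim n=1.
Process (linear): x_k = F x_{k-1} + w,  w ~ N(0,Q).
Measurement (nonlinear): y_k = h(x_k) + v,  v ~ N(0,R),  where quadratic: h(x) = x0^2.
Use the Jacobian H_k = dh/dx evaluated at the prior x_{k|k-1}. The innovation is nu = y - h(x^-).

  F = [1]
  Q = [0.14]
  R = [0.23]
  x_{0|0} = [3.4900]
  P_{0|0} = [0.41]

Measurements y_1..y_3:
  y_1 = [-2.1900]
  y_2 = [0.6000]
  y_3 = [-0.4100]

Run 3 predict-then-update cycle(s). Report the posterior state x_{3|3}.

step 1: x^-=[3.4900]  P^-=[0.5500]  H_jac=[6.9800]  S=[27.0262]  K=[0.1420]  nu=[-14.3701]  x^+=[1.4488]  P^+=[0.0047]
step 2: x^-=[1.4488]  P^-=[0.1447]  H_jac=[2.8975]  S=[1.4447]  K=[0.2902]  nu=[-1.4989]  x^+=[1.0138]  P^+=[0.0230]
step 3: x^-=[1.0138]  P^-=[0.1630]  H_jac=[2.0276]  S=[0.9003]  K=[0.3672]  nu=[-1.4378]  x^+=[0.4859]  P^+=[0.0417]

x_post = [0.4859]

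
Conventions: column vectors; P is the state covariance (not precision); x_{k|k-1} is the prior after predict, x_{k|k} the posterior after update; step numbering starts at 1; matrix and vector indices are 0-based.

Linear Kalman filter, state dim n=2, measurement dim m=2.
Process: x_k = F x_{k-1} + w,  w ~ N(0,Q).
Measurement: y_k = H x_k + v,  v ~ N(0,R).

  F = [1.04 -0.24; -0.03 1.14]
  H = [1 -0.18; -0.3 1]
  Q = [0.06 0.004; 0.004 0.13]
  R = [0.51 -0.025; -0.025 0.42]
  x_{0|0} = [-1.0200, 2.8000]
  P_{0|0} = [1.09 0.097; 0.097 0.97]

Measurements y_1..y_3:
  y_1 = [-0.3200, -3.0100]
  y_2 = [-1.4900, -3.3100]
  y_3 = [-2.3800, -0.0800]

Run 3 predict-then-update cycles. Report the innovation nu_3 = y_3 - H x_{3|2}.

innov = [-2.7439, 3.0186]

step 1: x^-=[-1.7328, 3.2226]  P^-=[1.2464 -0.1797; -0.1797 1.3850]  S=[1.8660 -0.8376; -0.8376 2.0250]  K=[0.6909 0.0124; 0.1094 0.7558]  nu=[1.9929, -6.7524]  x^+=[-0.4396, -1.6630]  P^+=[0.3698 0.0989; 0.0989 0.3444]
step 2: x^-=[-0.0580, -1.8826]  P^-=[0.4305 0.0162; 0.0162 0.5711]  S=[0.9532 -0.2399; -0.2399 1.0201]  K=[0.4472 -0.0056; 0.0519 0.5673]  nu=[-1.7709, -1.4448]  x^+=[-0.8418, -2.7941]  P^+=[0.2387 0.0581; 0.0581 0.2544]
step 3: x^-=[-0.2049, -3.1600]  P^-=[0.3038 -0.0038; -0.0038 0.4568]  S=[0.8299 -0.2023; -0.2023 0.9064]  K=[0.3610 -0.0241; 0.0207 0.5099]  nu=[-2.7439, 3.0186]  x^+=[-1.2682, -1.6777]  P^+=[0.1916 0.0383; 0.0383 0.2251]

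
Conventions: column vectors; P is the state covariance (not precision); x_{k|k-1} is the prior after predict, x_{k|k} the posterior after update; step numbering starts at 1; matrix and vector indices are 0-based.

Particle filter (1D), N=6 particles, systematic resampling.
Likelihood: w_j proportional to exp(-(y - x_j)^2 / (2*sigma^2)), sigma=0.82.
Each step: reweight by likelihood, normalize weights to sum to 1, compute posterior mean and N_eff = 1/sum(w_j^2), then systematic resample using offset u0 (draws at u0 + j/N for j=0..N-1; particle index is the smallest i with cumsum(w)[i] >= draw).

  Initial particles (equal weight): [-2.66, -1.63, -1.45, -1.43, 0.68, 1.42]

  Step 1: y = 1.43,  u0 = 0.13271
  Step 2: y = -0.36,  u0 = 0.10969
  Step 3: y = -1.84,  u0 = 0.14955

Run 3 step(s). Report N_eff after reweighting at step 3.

step 1: w=[0.0000, 0.0006, 0.0013, 0.0014, 0.3957, 0.6011]  mean=1.1179  Neff=1.9308  idx=[4, 4, 5, 5, 5, 5]
step 2: w=[0.3512, 0.3512, 0.0744, 0.0744, 0.0744, 0.0744]  mean=0.9002  Neff=3.7201  idx=[0, 0, 1, 1, 2, 5]
step 3: w=[0.2449, 0.2449, 0.2449, 0.2449, 0.0102, 0.0102]  mean=0.6951  Neff=4.1644  idx=[0, 1, 1, 2, 3, 4]

N_eff = 4.1644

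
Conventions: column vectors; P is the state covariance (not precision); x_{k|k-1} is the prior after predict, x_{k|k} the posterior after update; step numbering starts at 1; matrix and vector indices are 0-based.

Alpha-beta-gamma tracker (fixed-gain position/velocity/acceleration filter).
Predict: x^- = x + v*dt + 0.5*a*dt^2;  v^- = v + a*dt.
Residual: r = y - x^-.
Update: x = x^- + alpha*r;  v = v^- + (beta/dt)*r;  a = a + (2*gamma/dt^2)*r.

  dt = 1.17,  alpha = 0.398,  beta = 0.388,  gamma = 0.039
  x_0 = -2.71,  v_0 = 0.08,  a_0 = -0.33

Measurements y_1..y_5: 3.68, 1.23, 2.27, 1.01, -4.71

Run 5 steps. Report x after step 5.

step 1: x_pred=-2.8423  r=6.5223  x^+=-0.2464  v^+=1.8568  a^+=0.0416
step 2: x_pred=1.9546  r=-0.7246  x^+=1.6662  v^+=1.6653  a^+=0.0004
step 3: x_pred=3.6148  r=-1.3448  x^+=3.0796  v^+=1.2197  a^+=-0.0763
step 4: x_pred=4.4544  r=-3.4444  x^+=3.0835  v^+=-0.0118  a^+=-0.2725
step 5: x_pred=2.8832  r=-7.5932  x^+=-0.1389  v^+=-2.8488  a^+=-0.7052

x_post = -0.1389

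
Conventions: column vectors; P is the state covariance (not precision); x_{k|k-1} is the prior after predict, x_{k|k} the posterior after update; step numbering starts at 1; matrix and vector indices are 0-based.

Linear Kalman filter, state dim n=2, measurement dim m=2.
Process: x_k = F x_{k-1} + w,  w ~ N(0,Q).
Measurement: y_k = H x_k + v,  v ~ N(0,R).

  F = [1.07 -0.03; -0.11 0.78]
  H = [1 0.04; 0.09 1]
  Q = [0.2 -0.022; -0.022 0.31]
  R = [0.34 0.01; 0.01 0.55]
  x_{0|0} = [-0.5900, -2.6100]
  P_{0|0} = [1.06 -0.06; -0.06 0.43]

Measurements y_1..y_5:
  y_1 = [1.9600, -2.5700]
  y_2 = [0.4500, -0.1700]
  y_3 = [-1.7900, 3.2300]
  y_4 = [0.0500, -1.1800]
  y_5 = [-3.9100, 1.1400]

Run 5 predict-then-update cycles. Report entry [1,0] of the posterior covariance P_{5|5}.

P_post[1,0] = -0.0290

step 1: x^-=[-0.5530, -1.9709]  P^-=[1.4178 -0.2071; -0.2071 0.5947]  S=[1.7422 -0.0464; -0.0464 1.1189]  K=[0.8081 -0.0375; -0.0916 0.5111]  nu=[2.5918, -0.5493]  x^+=[1.5619, -2.4890]  P^+=[0.2759 -0.0374; -0.0374 0.2835]
step 2: x^-=[1.7460, -2.1133]  P^-=[0.5185 -0.0924; -0.0924 0.4922]  S=[0.8519 -0.0164; -0.0164 1.0298]  K=[0.6036 -0.0348; -0.0764 0.4687]  nu=[-1.2114, 1.7861]  x^+=[0.9525, -1.1836]  P^+=[0.2062 -0.0317; -0.0317 0.2599]
step 3: x^-=[1.0547, -1.0280]  P^-=[0.4383 -0.0789; -0.0789 0.4760]  S=[0.7727 -0.0107; -0.0107 1.0154]  K=[0.5627 -0.0329; -0.0711 0.4611]  nu=[-2.8036, 4.1631]  x^+=[-0.6598, 1.0908]  P^+=[0.1922 -0.0298; -0.0298 0.2556]
step 4: x^-=[-0.7387, 0.9234]  P^-=[0.4221 -0.0755; -0.0755 0.4729]  S=[0.7569 -0.0089; -0.0089 1.0127]  K=[0.5534 -0.0322; -0.0694 0.4596]  nu=[0.7518, -2.0369]  x^+=[-0.2571, -0.0651]  P^+=[0.1890 -0.0292; -0.0292 0.2547]
step 5: x^-=[-0.2731, -0.0225]  P^-=[0.4185 -0.0747; -0.0747 0.4723]  S=[0.7533 -0.0084; -0.0084 1.0122]  K=[0.5512 -0.0320; -0.0689 0.4594]  nu=[-3.6360, 1.1870]  x^+=[-2.3154, 0.7735]  P^+=[0.1883 -0.0290; -0.0290 0.2546]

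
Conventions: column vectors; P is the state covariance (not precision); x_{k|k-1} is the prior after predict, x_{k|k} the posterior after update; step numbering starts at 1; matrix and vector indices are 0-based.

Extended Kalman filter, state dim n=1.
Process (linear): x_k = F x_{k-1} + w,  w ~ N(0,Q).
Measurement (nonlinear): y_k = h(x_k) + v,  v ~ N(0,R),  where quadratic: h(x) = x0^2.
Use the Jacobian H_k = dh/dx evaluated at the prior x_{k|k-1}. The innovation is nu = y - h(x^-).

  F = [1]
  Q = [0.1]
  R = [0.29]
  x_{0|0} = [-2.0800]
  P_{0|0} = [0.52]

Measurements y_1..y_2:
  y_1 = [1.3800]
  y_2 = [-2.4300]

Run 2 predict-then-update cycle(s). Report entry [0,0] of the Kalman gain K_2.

step 1: x^-=[-2.0800]  P^-=[0.6200]  H_jac=[-4.1600]  S=[11.0195]  K=[-0.2341]  nu=[-2.9464]  x^+=[-1.3904]  P^+=[0.0163]
step 2: x^-=[-1.3904]  P^-=[0.1163]  H_jac=[-2.7807]  S=[1.1894]  K=[-0.2719]  nu=[-4.3631]  x^+=[-0.2039]  P^+=[0.0284]

K[0,0] = -0.2719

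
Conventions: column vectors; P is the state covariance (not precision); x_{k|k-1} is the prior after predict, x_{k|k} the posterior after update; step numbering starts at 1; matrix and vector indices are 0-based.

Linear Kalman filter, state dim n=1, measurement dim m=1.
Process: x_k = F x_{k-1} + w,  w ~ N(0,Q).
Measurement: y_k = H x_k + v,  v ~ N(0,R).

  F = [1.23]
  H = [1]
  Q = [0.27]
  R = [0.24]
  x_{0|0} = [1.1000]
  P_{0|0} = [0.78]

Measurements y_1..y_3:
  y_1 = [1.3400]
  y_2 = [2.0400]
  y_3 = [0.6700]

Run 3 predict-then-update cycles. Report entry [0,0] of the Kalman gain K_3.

step 1: x^-=[1.3530]  P^-=[1.4501]  S=[1.6901]  K=[0.8580]  nu=[-0.0130]  x^+=[1.3418]  P^+=[0.2059]
step 2: x^-=[1.6505]  P^-=[0.5815]  S=[0.8215]  K=[0.7079]  nu=[0.3895]  x^+=[1.9262]  P^+=[0.1699]
step 3: x^-=[2.3692]  P^-=[0.5270]  S=[0.7670]  K=[0.6871]  nu=[-1.6992]  x^+=[1.2017]  P^+=[0.1649]

K[0,0] = 0.6871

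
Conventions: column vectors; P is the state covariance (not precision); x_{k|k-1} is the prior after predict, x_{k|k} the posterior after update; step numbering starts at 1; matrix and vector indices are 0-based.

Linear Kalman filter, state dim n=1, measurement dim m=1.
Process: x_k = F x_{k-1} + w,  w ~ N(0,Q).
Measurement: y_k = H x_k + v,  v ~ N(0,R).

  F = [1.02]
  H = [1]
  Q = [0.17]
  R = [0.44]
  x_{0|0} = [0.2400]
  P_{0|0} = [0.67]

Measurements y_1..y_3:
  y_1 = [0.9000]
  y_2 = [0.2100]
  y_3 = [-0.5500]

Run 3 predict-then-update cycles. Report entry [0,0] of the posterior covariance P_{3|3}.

step 1: x^-=[0.2448]  P^-=[0.8671]  S=[1.3071]  K=[0.6634]  nu=[0.6552]  x^+=[0.6794]  P^+=[0.2919]
step 2: x^-=[0.6930]  P^-=[0.4737]  S=[0.9137]  K=[0.5184]  nu=[-0.4830]  x^+=[0.4426]  P^+=[0.2281]
step 3: x^-=[0.4515]  P^-=[0.4073]  S=[0.8473]  K=[0.4807]  nu=[-1.0015]  x^+=[-0.0300]  P^+=[0.2115]

P_post[0,0] = 0.2115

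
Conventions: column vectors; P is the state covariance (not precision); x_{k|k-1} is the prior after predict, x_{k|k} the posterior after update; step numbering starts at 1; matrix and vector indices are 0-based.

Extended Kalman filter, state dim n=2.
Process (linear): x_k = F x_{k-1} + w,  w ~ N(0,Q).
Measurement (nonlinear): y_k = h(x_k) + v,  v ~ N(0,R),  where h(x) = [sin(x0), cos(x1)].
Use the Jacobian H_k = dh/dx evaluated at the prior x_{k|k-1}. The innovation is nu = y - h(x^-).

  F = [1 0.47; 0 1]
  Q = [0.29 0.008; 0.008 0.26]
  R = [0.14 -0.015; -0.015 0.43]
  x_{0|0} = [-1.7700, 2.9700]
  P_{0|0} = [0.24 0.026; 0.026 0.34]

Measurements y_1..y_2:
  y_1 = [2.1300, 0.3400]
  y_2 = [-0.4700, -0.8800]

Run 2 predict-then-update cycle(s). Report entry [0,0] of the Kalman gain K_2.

K[0,0] = -0.8142

step 1: x^-=[-0.3741, 2.9700]  P^-=[0.6295 0.1938; 0.1938 0.6000]  H_jac=[0.9308 0.0000; 0.0000 -0.1708]  S=[0.6855 -0.0458; -0.0458 0.4475]  K=[0.8558 0.0136; 0.2496 -0.2034]  nu=[2.4954, 1.3253]  x^+=[1.7796, 3.3232]  P^+=[0.1285 0.0408; 0.0408 0.5341]
step 2: x^-=[3.3415, 3.3232]  P^-=[0.5749 0.2999; 0.2999 0.7941]  H_jac=[-0.9801 0.0000; 0.0000 0.1807]  S=[0.6922 -0.0681; -0.0681 0.4559]  K=[-0.8142 -0.0028; -0.3995 0.2550]  nu=[-0.2714, 0.1035]  x^+=[3.5622, 3.4581]  P^+=[0.1163 0.0610; 0.0610 0.6401]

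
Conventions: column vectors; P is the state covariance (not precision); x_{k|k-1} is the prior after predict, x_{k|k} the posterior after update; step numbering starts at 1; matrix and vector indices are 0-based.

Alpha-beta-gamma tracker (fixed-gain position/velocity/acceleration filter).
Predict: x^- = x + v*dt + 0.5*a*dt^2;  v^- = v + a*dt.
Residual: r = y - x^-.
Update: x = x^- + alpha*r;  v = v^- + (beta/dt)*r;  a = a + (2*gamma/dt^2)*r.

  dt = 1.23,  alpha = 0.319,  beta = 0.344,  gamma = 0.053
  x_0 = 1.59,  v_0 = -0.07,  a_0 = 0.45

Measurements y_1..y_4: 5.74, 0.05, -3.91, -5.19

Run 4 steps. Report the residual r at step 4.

step 1: x_pred=1.8443  r=3.8957  x^+=3.0870  v^+=1.5730  a^+=0.7229
step 2: x_pred=5.5687  r=-5.5187  x^+=3.8083  v^+=0.9188  a^+=0.3363
step 3: x_pred=5.1928  r=-9.1028  x^+=2.2890  v^+=-1.2134  a^+=-0.3015
step 4: x_pred=0.5685  r=-5.7585  x^+=-1.2685  v^+=-3.1947  a^+=-0.7050

resid = -5.7585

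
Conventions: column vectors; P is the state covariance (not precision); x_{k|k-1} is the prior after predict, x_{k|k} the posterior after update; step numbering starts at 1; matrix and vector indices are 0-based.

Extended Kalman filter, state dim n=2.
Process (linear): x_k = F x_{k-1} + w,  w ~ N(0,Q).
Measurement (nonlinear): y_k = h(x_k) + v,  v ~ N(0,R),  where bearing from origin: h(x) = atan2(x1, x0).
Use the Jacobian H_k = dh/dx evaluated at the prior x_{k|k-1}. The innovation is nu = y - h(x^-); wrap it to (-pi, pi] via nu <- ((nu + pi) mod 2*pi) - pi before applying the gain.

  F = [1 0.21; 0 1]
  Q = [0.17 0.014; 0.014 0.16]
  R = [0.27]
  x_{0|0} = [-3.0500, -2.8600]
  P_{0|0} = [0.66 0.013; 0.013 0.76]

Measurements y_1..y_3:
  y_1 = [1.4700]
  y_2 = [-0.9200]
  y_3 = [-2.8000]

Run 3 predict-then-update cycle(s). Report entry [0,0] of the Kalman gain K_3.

K[0,0] = 0.1000

step 1: x^-=[-3.6506, -2.8600]  P^-=[0.8690 0.1866; 0.1866 0.9200]  H_jac=[0.1330 -0.1697]  S=[0.3035]  K=[0.2764; -0.4329]  nu=[-2.3361]  x^+=[-4.2964, -1.8488]  P^+=[0.8458 0.2229; 0.2229 0.8631]
step 2: x^-=[-4.6846, -1.8488]  P^-=[1.1475 0.4182; 0.4182 1.0231]  H_jac=[0.0729 -0.1847]  S=[0.2997]  K=[0.0214; -0.5288]  nu=[1.8457]  x^+=[-4.6452, -2.8247]  P^+=[1.1473 0.4216; 0.4216 0.9393]
step 3: x^-=[-5.2384, -2.8247]  P^-=[1.5358 0.6328; 0.6328 1.0993]  H_jac=[0.0797 -0.1479]  S=[0.2889]  K=[0.1000; -0.3881]  nu=[-0.1529]  x^+=[-5.2537, -2.7654]  P^+=[1.5329 0.6440; 0.6440 1.0558]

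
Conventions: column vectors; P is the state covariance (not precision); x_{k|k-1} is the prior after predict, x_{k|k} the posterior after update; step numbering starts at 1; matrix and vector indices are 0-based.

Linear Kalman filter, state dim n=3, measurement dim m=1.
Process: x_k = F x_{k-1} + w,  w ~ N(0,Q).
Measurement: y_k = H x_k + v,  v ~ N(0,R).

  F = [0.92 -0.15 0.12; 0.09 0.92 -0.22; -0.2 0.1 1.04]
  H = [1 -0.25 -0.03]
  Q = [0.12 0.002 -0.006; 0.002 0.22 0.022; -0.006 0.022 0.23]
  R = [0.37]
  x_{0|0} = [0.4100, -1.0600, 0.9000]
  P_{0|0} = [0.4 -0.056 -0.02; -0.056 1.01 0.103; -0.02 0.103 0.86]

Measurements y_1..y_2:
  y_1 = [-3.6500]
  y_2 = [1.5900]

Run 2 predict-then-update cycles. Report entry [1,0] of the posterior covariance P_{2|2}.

P_post[1,0] = 0.0639

step 1: x^-=[0.6442, -1.1363, 0.7480]  P^-=[0.5010 -0.1550 -0.0277; -0.1550 1.0696 0.0143; -0.0277 0.0143 1.2183]  S=[1.0183]  K=[0.5309; -0.4152; -0.0666]  nu=[-4.5558]  x^+=[-1.7743, 0.7553, 1.0516]  P^+=[0.2140 0.0695 0.0083; 0.0695 0.8940 -0.0139; 0.0083 -0.0139 1.2137]
step 2: x^-=[-1.6195, 0.3039, 1.5241]  P^-=[0.3219 -0.0814 0.1109; -0.0814 1.0540 -0.2013; 0.1109 -0.2013 1.5512]  S=[0.7902]  K=[0.4289; -0.4288; 0.1451]  nu=[3.3311]  x^+=[-0.1907, -1.1246, 2.0075]  P^+=[0.1765 0.0639 0.0617; 0.0639 0.9086 -0.1521; 0.0617 -0.1521 1.5345]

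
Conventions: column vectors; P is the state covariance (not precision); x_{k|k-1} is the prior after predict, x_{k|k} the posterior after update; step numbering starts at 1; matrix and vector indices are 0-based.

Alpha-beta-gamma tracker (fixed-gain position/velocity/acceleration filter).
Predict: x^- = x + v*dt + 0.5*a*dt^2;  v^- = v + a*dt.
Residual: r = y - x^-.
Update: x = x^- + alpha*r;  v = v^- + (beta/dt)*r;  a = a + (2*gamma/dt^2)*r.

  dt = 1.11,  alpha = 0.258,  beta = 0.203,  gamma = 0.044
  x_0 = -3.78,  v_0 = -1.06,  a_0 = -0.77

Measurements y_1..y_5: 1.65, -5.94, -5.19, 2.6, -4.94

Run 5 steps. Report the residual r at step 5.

resid = -0.3457

step 1: x_pred=-5.4310  r=7.0810  x^+=-3.6041  v^+=-0.6197  a^+=-0.2643
step 2: x_pred=-4.4547  r=-1.4853  x^+=-4.8379  v^+=-1.1847  a^+=-0.3703
step 3: x_pred=-6.3811  r=1.1911  x^+=-6.0738  v^+=-1.3779  a^+=-0.2853
step 4: x_pred=-7.7790  r=10.3790  x^+=-5.1012  v^+=0.2036  a^+=0.4560
step 5: x_pred=-4.5943  r=-0.3457  x^+=-4.6835  v^+=0.6465  a^+=0.4313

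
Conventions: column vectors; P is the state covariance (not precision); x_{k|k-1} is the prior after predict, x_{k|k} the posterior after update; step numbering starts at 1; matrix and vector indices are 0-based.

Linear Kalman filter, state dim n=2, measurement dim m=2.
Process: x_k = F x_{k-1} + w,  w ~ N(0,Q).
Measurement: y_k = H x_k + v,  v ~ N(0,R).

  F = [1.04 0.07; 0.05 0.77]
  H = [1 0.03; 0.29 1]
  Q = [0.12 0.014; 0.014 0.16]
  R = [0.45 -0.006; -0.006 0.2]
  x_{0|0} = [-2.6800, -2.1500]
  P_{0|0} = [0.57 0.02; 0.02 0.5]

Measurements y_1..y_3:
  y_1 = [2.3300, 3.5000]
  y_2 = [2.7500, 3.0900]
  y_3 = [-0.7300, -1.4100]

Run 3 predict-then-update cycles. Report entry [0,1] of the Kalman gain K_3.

K[0,1] = 0.1273

step 1: x^-=[-2.9377, -1.7895]  P^-=[0.7419 0.0867; 0.0867 0.4594]  S=[1.1975 0.3104; 0.3104 0.7721]  K=[0.5809 0.1574; -0.0879 0.6629]  nu=[5.3214, 6.1414]  x^+=[1.1202, 1.8140]  P^+=[0.2619 -0.0480; -0.0480 0.1470]
step 2: x^-=[1.2920, 1.4528]  P^-=[0.3970 -0.0030; -0.0030 0.2441]  S=[0.8470 0.1134; 0.1134 0.4758]  K=[0.4514 0.1280; -0.0655 0.5269]  nu=[1.4144, 1.2625]  x^+=[2.0922, 2.0254]  P^+=[0.2035 -0.0361; -0.0361 0.1162]
step 3: x^-=[2.3176, 1.6642]  P^-=[0.3354 0.0018; 0.0018 0.2266]  S=[0.7857 0.0999; 0.0999 0.4559]  K=[0.4107 0.1273; -0.0539 0.5101]  nu=[-3.0976, -3.7463]  x^+=[0.5684, -0.0799]  P^+=[0.1850 -0.0307; -0.0307 0.1112]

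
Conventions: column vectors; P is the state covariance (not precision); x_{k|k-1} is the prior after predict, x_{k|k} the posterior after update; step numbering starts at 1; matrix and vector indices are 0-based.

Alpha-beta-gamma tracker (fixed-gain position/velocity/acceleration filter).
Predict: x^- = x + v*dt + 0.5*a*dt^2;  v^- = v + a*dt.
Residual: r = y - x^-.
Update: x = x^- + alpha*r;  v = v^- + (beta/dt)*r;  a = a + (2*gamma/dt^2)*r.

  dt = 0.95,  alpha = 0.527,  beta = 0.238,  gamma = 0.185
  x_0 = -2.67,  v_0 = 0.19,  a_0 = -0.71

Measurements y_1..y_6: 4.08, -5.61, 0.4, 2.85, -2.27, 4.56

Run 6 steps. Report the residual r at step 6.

step 1: x_pred=-2.8099  r=6.8899  x^+=0.8211  v^+=1.2416  a^+=2.1147
step 2: x_pred=2.9548  r=-8.5648  x^+=-1.5588  v^+=1.1048  a^+=-1.3967
step 3: x_pred=-1.1395  r=1.5395  x^+=-0.3282  v^+=0.1636  a^+=-0.7655
step 4: x_pred=-0.5182  r=3.3682  x^+=1.2569  v^+=0.2802  a^+=0.6153
step 5: x_pred=1.8007  r=-4.0707  x^+=-0.3445  v^+=-0.1550  a^+=-1.0536
step 6: x_pred=-0.9673  r=5.5273  x^+=1.9456  v^+=0.2288  a^+=1.2125

resid = 5.5273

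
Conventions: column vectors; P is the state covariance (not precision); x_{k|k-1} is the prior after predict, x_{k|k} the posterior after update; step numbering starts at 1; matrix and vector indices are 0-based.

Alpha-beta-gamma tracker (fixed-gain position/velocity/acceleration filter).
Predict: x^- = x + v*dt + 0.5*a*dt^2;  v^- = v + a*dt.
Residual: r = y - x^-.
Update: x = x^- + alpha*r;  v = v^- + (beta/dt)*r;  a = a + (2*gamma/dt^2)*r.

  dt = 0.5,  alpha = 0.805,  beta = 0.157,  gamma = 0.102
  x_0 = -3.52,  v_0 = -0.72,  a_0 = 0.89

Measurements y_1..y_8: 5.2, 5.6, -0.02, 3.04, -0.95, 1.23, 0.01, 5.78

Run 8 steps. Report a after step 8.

step 1: x_pred=-3.7687  r=8.9688  x^+=3.4511  v^+=2.5412  a^+=8.2085
step 2: x_pred=5.7478  r=-0.1478  x^+=5.6288  v^+=6.5990  a^+=8.0879
step 3: x_pred=9.9393  r=-9.9593  x^+=1.9221  v^+=7.5158  a^+=-0.0389
step 4: x_pred=5.6751  r=-2.6351  x^+=3.5538  v^+=6.6689  a^+=-2.1891
step 5: x_pred=6.6147  r=-7.5647  x^+=0.5251  v^+=3.1991  a^+=-8.3619
step 6: x_pred=1.0794  r=0.1506  x^+=1.2006  v^+=-0.9346  a^+=-8.2390
step 7: x_pred=-0.2965  r=0.3065  x^+=-0.0498  v^+=-4.9578  a^+=-7.9889
step 8: x_pred=-3.5273  r=9.3073  x^+=3.9651  v^+=-6.0298  a^+=-0.3941

a_post = -0.3941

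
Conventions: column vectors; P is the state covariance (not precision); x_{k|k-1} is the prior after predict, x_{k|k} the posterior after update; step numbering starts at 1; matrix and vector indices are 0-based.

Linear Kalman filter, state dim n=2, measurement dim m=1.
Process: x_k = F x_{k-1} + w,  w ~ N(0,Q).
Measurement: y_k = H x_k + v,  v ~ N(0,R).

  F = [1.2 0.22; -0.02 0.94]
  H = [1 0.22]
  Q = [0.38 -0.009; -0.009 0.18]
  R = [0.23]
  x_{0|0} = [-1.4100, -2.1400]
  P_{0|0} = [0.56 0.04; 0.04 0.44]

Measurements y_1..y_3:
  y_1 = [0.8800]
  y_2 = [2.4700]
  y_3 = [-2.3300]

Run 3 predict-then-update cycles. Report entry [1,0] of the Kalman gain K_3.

K[1,0] = 0.1850

step 1: x^-=[-2.1628, -1.9834]  P^-=[1.2288 0.1135; 0.1135 0.5675]  S=[1.5362]  K=[0.8161; 0.1552]  nu=[3.4791]  x^+=[0.6767, -1.4436]  P^+=[0.2055 -0.0810; -0.0810 0.5305]
step 2: x^-=[0.4944, -1.3705]  P^-=[0.6589 0.0047; 0.0047 0.6519]  S=[0.9225]  K=[0.7153; 0.1606]  nu=[2.2771]  x^+=[2.1233, -1.0048]  P^+=[0.1868 -0.1012; -0.1012 0.6281]
step 3: x^-=[2.3269, -0.9870]  P^-=[0.6259 0.0026; 0.0026 0.7389]  S=[0.8929]  K=[0.7017; 0.1850]  nu=[-4.4398]  x^+=[-0.7885, -1.8085]  P^+=[0.1863 -0.1133; -0.1133 0.7083]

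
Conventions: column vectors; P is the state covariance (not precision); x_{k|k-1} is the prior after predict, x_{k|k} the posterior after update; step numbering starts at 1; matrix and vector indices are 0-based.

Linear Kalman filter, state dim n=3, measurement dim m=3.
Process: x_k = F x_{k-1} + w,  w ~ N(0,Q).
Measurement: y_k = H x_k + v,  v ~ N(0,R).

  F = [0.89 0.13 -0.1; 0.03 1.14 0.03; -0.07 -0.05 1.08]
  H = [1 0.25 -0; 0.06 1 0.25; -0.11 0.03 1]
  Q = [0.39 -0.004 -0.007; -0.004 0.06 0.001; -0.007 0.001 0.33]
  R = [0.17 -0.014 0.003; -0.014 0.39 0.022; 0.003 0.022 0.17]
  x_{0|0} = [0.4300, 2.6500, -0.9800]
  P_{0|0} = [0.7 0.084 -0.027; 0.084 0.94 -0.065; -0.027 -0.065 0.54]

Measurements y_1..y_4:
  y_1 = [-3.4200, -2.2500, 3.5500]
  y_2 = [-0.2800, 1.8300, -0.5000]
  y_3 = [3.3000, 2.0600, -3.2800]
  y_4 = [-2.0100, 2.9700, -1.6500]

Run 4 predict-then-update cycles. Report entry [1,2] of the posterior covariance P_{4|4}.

P_post[1,2] = -0.0168

step 1: x^-=[0.8252, 3.0045, -1.2210]  P^-=[0.9917 0.2444 -0.1551; 0.2444 1.2840 -0.1241; -0.1551 -0.1241 0.9773]  S=[1.3642 0.5681 -0.2820; 0.5681 1.7013 0.1418; -0.2820 0.1418 1.1855]  K=[0.8188 -0.1169 -0.0079; 0.0748 0.7339 -0.1648; 0.0482 -0.0217 0.8497]  nu=[-4.9963, -4.9988, 4.7716]  x^+=[-2.7194, -1.8243, 2.7010]  P^+=[0.1586 -0.0713 0.0181; -0.0713 0.2929 -0.0283; 0.0181 -0.0283 0.1470]
step 2: x^-=[-2.9275, -2.0803, 3.1987]  P^-=[0.5031 -0.0258 -0.0174; -0.0258 0.4341 -0.0397; -0.0174 -0.0397 0.5027]  S=[0.6873 0.0917 -0.0765; 0.0917 0.8339 0.1196; -0.0765 0.1196 0.6808]  K=[0.7317 -0.0787 -0.0120; 0.0373 0.5203 -0.1222; 0.0446 -0.0101 0.7463]  nu=[3.1676, 3.2862, -3.9583]  x^+=[-0.8210, 0.2315, 0.3529]  P^+=[0.1388 -0.0534 0.0153; -0.0534 0.2082 -0.0213; 0.0153 -0.0213 0.1291]
step 3: x^-=[-0.7359, 0.2499, 0.4270]  P^-=[0.4902 -0.0215 -0.0164; -0.0215 0.3258 -0.0284; -0.0164 -0.0284 0.4814]  S=[0.6699 0.0692 -0.0720; 0.0692 0.7304 0.1221; -0.0720 0.1221 0.6597]  K=[0.7283 -0.0609 -0.0168; 0.0320 0.4490 -0.1043; 0.0444 -0.0028 0.7366]  nu=[3.9734, 1.7475, -3.7955]  x^+=[2.1152, 1.5571, -2.1969]  P^+=[0.1361 -0.0461 0.0144; -0.0461 0.1797 -0.0182; 0.0144 -0.0182 0.1274]
step 4: x^-=[2.3046, 1.7727, -2.5986]  P^-=[0.4894 -0.0187 -0.0167; -0.0187 0.2894 -0.0236; -0.0167 -0.0236 0.4792]  S=[0.6681 0.0631 -0.0713; 0.0631 0.6965 0.1249; -0.0713 0.1249 0.6578]  K=[0.7285 -0.0532 -0.0190; 0.0304 0.4198 -0.0960; 0.0445 0.0008 0.7349]  nu=[-4.7578, 1.7087, 1.1489]  x^+=[-1.2742, 2.2351, -1.9648]  P^+=[0.1353 -0.0430 0.0140; -0.0430 0.1680 -0.0168; 0.0140 -0.0168 0.1271]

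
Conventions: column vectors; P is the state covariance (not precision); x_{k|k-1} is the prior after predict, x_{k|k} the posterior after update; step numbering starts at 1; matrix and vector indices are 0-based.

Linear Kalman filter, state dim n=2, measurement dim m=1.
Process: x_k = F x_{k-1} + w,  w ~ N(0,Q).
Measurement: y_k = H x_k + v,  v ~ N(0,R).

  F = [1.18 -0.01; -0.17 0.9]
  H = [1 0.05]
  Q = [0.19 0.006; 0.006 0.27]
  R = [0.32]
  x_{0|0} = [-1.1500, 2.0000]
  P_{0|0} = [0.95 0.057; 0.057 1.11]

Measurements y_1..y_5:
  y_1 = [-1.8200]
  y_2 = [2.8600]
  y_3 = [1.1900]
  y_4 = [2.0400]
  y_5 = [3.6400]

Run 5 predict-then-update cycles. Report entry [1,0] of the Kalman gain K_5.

step 1: x^-=[-1.3770, 1.9955]  P^-=[1.5115 -0.1339; -0.1339 1.1791]  S=[1.8211]  K=[0.8263; -0.0412]  nu=[-0.5428]  x^+=[-1.8255, 2.0178]  P^+=[0.2680 -0.0720; -0.0720 1.1760]
step 2: x^-=[-2.1743, 2.1264]  P^-=[0.5650 -0.1349; -0.1349 1.2524]  S=[0.8747]  K=[0.6383; -0.0827]  nu=[4.9280]  x^+=[0.9711, 1.7191]  P^+=[0.2087 -0.0888; -0.0888 1.2464]
step 3: x^-=[1.1287, 1.3821]  P^-=[0.4828 -0.1415; -0.1415 1.3128]  S=[0.7919]  K=[0.6007; -0.0958]  nu=[-0.0078]  x^+=[1.1240, 1.3828]  P^+=[0.1970 -0.0959; -0.0959 1.3055]
step 4: x^-=[1.3125, 1.0535]  P^-=[0.4667 -0.1473; -0.1473 1.3625]  S=[0.7754]  K=[0.5924; -0.1021]  nu=[0.6748]  x^+=[1.7123, 0.9846]  P^+=[0.1946 -0.1004; -0.1004 1.3544]
step 5: x^-=[2.0107, 0.5950]  P^-=[0.4635 -0.1520; -0.1520 1.4034]  S=[0.7718]  K=[0.5907; -0.1061]  nu=[1.5996]  x^+=[2.9555, 0.4254]  P^+=[0.1942 -0.1037; -0.1037 1.3947]

K[1,0] = -0.1061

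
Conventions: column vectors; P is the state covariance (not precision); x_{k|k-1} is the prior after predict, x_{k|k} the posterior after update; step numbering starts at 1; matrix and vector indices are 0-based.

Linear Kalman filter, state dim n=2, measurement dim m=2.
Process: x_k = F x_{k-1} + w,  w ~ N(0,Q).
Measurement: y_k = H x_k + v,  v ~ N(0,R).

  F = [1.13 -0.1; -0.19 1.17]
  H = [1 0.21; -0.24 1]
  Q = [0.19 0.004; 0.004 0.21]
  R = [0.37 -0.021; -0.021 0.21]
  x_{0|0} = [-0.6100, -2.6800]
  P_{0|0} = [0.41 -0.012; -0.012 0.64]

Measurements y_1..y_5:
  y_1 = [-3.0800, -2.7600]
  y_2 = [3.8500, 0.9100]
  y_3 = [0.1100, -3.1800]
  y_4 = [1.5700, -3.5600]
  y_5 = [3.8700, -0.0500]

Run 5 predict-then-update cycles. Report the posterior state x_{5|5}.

x_post = [2.8502, -0.7752]

step 1: x^-=[-0.4213, -3.0197]  P^-=[0.7226 -0.1750; -0.1750 1.1062]  S=[1.0679 -0.1283; -0.1283 1.4419]  K=[0.6199 -0.1865; 0.1510 0.8098]  nu=[-2.0246, 0.1586]  x^+=[-1.7058, -3.1969]  P^+=[0.2325 0.0036; 0.0036 0.1678]
step 2: x^-=[-1.6079, -3.4163]  P^-=[0.4877 -0.0607; -0.0607 0.4464]  S=[0.8519 -0.1019; -0.1019 0.7136]  K=[0.5369 -0.1724; 0.1181 0.6628]  nu=[6.1753, 3.9404]  x^+=[1.0286, -0.0751]  P^+=[0.2021 0.0010; 0.0010 0.1370]
step 3: x^-=[1.1698, -0.2832]  P^-=[0.4492 -0.0540; -0.0540 0.4043]  S=[0.8143 -0.0952; -0.0952 0.6661]  K=[0.5179 -0.1689; 0.1130 0.6426]  nu=[-1.0003, -2.6160]  x^+=[1.0936, -2.0774]  P^+=[0.1951 0.0005; 0.0005 0.1327]
step 4: x^-=[1.4435, -2.6383]  P^-=[0.4403 -0.0528; -0.0528 0.3985]  S=[0.8057 -0.0931; -0.0931 0.6592]  K=[0.5133 -0.1679; 0.1123 0.6396]  nu=[0.6805, -0.5753]  x^+=[1.8894, -2.9298]  P^+=[0.1934 0.0004; 0.0004 0.1320]
step 5: x^-=[2.4280, -3.7869]  P^-=[0.4382 -0.0525; -0.0525 0.3976]  S=[0.8037 -0.0925; -0.0925 0.6580]  K=[0.5122 -0.1676; 0.1122 0.6391]  nu=[2.2372, 4.3196]  x^+=[2.8502, -0.7752]  P^+=[0.1930 0.0004; 0.0004 0.1319]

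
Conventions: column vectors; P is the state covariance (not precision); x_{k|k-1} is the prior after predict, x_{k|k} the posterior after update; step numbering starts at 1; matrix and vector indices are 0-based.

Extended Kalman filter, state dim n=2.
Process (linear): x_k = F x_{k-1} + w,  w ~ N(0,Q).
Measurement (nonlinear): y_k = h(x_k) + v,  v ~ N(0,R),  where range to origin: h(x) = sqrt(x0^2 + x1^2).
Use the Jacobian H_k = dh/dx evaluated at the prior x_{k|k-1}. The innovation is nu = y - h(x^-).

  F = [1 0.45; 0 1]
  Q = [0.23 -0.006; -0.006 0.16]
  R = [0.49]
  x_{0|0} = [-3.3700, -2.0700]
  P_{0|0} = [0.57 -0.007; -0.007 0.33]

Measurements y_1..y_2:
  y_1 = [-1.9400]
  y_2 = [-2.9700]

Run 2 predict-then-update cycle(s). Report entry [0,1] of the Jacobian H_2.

step 1: x^-=[-4.3015, -2.0700]  P^-=[0.8605 0.1355; 0.1355 0.4900]  H_jac=[-0.9011 -0.4336]  S=[1.3867]  K=[-0.6015; -0.2413]  nu=[-6.7137]  x^+=[-0.2630, -0.4502]  P^+=[0.3587 -0.0658; -0.0658 0.4093]
step 2: x^-=[-0.4656, -0.4502]  P^-=[0.6124 0.1124; 0.1124 0.5693]  H_jac=[-0.7189 -0.6951]  S=[1.1939]  K=[-0.4342; -0.3991]  nu=[-3.6177]  x^+=[1.1052, 0.9937]  P^+=[0.3873 -0.0945; -0.0945 0.3791]

H_jac[0,1] = -0.6951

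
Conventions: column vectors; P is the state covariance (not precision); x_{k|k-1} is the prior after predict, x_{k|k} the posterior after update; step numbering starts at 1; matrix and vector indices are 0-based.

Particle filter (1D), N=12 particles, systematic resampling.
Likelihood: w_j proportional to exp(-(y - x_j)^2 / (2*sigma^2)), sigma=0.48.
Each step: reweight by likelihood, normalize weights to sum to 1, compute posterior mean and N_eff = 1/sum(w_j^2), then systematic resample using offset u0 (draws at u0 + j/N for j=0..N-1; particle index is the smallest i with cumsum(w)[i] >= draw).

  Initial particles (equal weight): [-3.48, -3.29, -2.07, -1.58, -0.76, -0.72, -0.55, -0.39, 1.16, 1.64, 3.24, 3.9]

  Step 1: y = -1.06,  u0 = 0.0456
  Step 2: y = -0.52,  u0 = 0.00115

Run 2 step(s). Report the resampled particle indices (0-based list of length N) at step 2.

step 1: w=[0.0000, 0.0000, 0.0340, 0.1731, 0.2561, 0.2422, 0.1770, 0.1175, 0.0000, 0.0000, 0.0000, 0.0000]  mean=-0.8562  Neff=4.9869  idx=[3, 3, 4, 4, 4, 4, 5, 5, 6, 6, 6, 7]
step 2: w=[0.0092, 0.0092, 0.0929, 0.0929, 0.0929, 0.0929, 0.0965, 0.0965, 0.1051, 0.1051, 0.1051, 0.1015]  mean=-0.6636  Neff=10.3310  idx=[0, 2, 3, 4, 5, 6, 7, 8, 8, 9, 10, 11]

resampled_idx = [0, 2, 3, 4, 5, 6, 7, 8, 8, 9, 10, 11]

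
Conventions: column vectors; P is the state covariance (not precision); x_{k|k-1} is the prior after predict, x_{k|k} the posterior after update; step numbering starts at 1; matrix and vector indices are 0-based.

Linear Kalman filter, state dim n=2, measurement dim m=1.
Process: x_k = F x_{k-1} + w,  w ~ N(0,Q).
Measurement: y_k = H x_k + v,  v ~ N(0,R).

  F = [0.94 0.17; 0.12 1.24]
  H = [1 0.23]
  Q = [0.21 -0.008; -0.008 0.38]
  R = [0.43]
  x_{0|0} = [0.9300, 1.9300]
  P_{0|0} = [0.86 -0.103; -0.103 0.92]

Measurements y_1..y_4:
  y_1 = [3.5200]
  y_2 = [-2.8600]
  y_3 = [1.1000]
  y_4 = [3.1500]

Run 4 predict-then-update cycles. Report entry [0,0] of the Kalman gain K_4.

K[0,0] = 0.3994

step 1: x^-=[1.2023, 2.5048]  P^-=[0.9636 0.1608; 0.1608 1.7763]  S=[1.5615]  K=[0.6408; 0.3646]  nu=[1.7416]  x^+=[2.3182, 3.1398]  P^+=[0.3225 -0.2040; -0.2040 1.5687]
step 2: x^-=[2.7129, 4.1716]  P^-=[0.4750 0.1171; 0.1171 2.7360]  S=[1.1036]  K=[0.4548; 0.6763]  nu=[-6.5324]  x^+=[-0.2583, -0.2461]  P^+=[0.2467 -0.2224; -0.2224 2.2313]
step 3: x^-=[-0.2846, -0.3362]  P^-=[0.4214 0.2264; 0.2264 3.7482]  S=[1.1539]  K=[0.4104; 0.9434]  nu=[1.4619]  x^+=[0.3153, 1.0429]  P^+=[0.2271 -0.2203; -0.2203 2.7213]
step 4: x^-=[0.4737, 1.3311]  P^-=[0.4189 0.3300; 0.3300 4.5020]  S=[1.2389]  K=[0.3994; 1.1022]  nu=[2.3702]  x^+=[1.4204, 3.9434]  P^+=[0.2213 -0.2154; -0.2154 2.9970]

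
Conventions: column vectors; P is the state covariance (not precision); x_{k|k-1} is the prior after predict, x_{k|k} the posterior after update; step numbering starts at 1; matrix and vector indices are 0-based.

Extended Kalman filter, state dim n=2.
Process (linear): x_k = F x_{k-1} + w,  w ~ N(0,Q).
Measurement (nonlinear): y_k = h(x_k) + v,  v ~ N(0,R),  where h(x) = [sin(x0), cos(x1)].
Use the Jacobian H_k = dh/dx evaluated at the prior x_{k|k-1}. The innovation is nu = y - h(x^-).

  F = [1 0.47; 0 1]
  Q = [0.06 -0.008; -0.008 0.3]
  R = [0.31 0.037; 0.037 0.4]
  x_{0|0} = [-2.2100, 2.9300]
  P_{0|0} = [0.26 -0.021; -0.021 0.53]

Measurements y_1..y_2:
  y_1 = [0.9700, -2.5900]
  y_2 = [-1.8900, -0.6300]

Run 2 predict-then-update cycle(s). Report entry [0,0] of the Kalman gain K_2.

step 1: x^-=[-0.8329, 2.9300]  P^-=[0.4173 0.2201; 0.2201 0.8300]  H_jac=[0.6727 0.0000; 0.0000 -0.2100]  S=[0.4989 0.0059; 0.0059 0.4366]  K=[0.5641 -0.1135; 0.3016 -0.4033]  nu=[1.7099, -1.6123]  x^+=[0.3147, 4.0959]  P^+=[0.2537 0.1168; 0.1168 0.7150]
step 2: x^-=[2.2398, 4.0959]  P^-=[0.5814 0.4449; 0.4449 1.0150]  H_jac=[-0.6202 0.0000; 0.0000 0.8159]  S=[0.5336 -0.1881; -0.1881 1.0758]  K=[-0.5934 0.2337; -0.2617 0.7241]  nu=[-2.6745, -0.0519]  x^+=[3.8146, 4.7584]  P^+=[0.2827 0.0876; 0.0876 0.3431]

K[0,0] = -0.5934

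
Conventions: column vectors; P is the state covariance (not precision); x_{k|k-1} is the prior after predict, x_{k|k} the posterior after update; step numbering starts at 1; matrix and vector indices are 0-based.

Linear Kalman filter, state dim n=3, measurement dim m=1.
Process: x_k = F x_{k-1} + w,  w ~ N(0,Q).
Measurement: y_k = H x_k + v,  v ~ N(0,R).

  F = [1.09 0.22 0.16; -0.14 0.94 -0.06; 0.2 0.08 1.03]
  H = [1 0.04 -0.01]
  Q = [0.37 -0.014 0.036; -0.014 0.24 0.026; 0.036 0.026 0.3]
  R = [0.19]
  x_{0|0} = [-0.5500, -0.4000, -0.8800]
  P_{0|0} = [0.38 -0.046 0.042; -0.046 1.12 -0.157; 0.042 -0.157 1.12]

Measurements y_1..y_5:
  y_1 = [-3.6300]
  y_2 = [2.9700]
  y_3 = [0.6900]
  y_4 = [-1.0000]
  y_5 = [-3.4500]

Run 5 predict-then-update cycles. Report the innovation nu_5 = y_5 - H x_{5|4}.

innov = [-2.8064]

step 1: x^-=[-0.8283, -0.2462, -1.0484]  P^-=[0.8859 0.0779 0.3280; 0.0779 1.2716 -0.1356; 0.3280 -0.1356 1.5005]  S=[1.0779]  K=[0.8217; 0.1208; 0.2854]  nu=[-2.8023]  x^+=[-3.1311, -0.5846, -1.8481]  P^+=[0.1580 -0.0290 0.0753; -0.0290 1.2559 -0.1727; 0.0753 -0.1727 1.4128]
step 2: x^-=[-3.8372, -0.0003, -2.5765]  P^-=[0.6549 0.1489 0.3671; 0.1489 1.3863 -0.1546; 0.3671 -0.1546 1.8148]  S=[0.8520]  K=[0.7713; 0.2417; 0.4023]  nu=[6.7815]  x^+=[1.3937, 1.6386, 0.1520]  P^+=[0.1480 -0.0099 0.1027; -0.0099 1.3365 -0.2374; 0.1027 -0.2374 1.6769]
step 3: x^-=[1.9039, 1.3360, 0.5663]  P^-=[0.6678 0.1723 0.4286; 0.1723 1.4610 -0.2278; 0.4286 -0.2278 2.0963]  S=[0.8657]  K=[0.7744; 0.2691; 0.4603]  nu=[-1.2617]  x^+=[0.9269, 0.9965, -0.0144]  P^+=[0.1487 -0.0081 0.1200; -0.0081 1.3983 -0.3350; 0.1200 -0.3350 1.9129]
step 4: x^-=[1.2272, 0.8078, 0.2502]  P^-=[0.6776 0.1695 0.4655; 0.1695 1.5273 -0.3342; 0.4655 -0.3342 2.3382]  S=[0.8748]  K=[0.7770; 0.2674; 0.4901]  nu=[-2.2570]  x^+=[-0.5265, 0.2042, -0.8561]  P^+=[0.1494 -0.0123 0.1324; -0.0123 1.4647 -0.4489; 0.1324 -0.4489 2.1281]
step 5: x^-=[-0.6660, 0.3170, -0.9707]  P^-=[0.6816 0.1603 0.4888; 0.1603 1.6009 -0.4548; 0.4888 -0.4548 2.5532]  S=[0.8778]  K=[0.7782; 0.2607; 0.5071]  nu=[-2.8064]  x^+=[-2.8499, -0.4147, -2.3937]  P^+=[0.1500 -0.0178 0.1424; -0.0178 1.5412 -0.5709; 0.1424 -0.5709 2.3275]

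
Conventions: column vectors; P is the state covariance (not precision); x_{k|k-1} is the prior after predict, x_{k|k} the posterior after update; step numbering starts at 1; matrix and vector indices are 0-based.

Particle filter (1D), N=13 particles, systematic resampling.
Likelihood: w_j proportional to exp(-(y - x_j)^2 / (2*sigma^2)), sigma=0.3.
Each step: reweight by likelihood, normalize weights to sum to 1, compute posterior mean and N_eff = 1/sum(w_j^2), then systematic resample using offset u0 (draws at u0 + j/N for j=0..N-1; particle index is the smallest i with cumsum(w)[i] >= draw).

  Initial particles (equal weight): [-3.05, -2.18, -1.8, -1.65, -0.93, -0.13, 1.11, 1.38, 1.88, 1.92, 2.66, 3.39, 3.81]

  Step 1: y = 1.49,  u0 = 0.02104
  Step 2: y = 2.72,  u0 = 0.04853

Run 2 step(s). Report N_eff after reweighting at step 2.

N_eff = 3.8966

step 1: w=[0.0000, 0.0000, 0.0000, 0.0000, 0.0000, 0.0000, 0.2065, 0.4306, 0.1978, 0.1649, 0.0002, 0.0000, 0.0000]  mean=1.5125  Neff=3.3972  idx=[6, 6, 6, 7, 7, 7, 7, 7, 7, 8, 8, 9, 9]
step 2: w=[0.0000, 0.0000, 0.0000, 0.0005, 0.0005, 0.0005, 0.0005, 0.0005, 0.0005, 0.2043, 0.2043, 0.2942, 0.2942]  mean=1.9021  Neff=3.8966  idx=[9, 9, 9, 10, 10, 11, 11, 11, 11, 12, 12, 12, 12]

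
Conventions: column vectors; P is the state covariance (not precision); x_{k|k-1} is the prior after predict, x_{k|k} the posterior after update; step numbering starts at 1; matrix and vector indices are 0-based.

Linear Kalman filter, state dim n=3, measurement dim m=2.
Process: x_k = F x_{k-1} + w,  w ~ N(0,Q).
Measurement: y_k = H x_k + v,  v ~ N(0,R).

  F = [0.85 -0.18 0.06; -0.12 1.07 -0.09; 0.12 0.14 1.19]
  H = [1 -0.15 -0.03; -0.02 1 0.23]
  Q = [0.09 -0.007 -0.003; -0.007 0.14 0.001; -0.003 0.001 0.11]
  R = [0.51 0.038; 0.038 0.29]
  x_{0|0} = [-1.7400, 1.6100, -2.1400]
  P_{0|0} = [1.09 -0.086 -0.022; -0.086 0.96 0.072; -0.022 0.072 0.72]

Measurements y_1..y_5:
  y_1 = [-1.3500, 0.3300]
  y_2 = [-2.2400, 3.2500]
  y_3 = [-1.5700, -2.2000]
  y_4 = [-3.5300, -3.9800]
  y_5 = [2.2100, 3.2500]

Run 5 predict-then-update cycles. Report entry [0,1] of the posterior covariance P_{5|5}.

step 1: x^-=[-1.8972, 2.1241, -2.5300]  P^-=[0.9337 -0.3794 0.0898; -0.3794 1.2684 0.1366; 0.0898 0.1366 1.1789]  S=[1.5830 -0.5477; -0.5477 1.6983]  K=[0.6159 -0.0236; -0.1082 0.7349; 0.1172 0.2768]  nu=[0.7899, -1.2501]  x^+=[-1.3812, 1.1199, -2.7835]  P^+=[0.3163 0.0048 0.0785; 0.0048 0.2455 -0.1581; 0.0785 -0.1581 1.0626]
step 2: x^-=[-1.5426, 1.6145, -3.3213]  P^-=[0.3403 -0.1071 0.2119; -0.1071 0.4651 -0.2914; 0.2119 -0.2914 1.5940]  S=[0.8789 -0.0893; -0.0893 0.7079]  K=[0.3939 -0.0423; -0.1355 0.5483; 0.2498 0.1318]  nu=[-0.5549, 2.3685]  x^+=[-1.8614, 2.9884, -3.1478]  P^+=[0.1997 -0.0239 0.1331; -0.0239 0.2229 -0.3022; 0.1331 -0.3022 1.5327]
step 3: x^-=[-2.3089, 3.7043, -3.5508]  P^-=[0.2744 -0.1363 0.3166; -0.1363 0.4777 -0.5367; 0.3166 -0.5367 2.2243]  S=[0.8142 -0.0835; -0.0835 0.6411]  K=[0.3440 -0.0627; -0.1809 0.5332; 0.4061 0.0039]  nu=[1.1881, -5.1338]  x^+=[-1.5783, 0.7520, -3.0883]  P^+=[0.1719 -0.0479 0.2010; -0.0479 0.2526 -0.4602; 0.2010 -0.4602 2.0902]
step 4: x^-=[-1.6622, 1.2719, -3.7592]  P^-=[0.2750 -0.1829 0.4522; -0.1829 0.5539 -0.8038; 0.4522 -0.8038 2.9798]  S=[0.8207 -0.0985; -0.0985 0.6351]  K=[0.3424 -0.0798; -0.2286 0.5514; 0.5756 -0.1115]  nu=[-1.7898, -4.4206]  x^+=[-1.9224, -0.7567, -4.2963]  P^+=[0.1694 -0.0703 0.2765; -0.0703 0.2931 -0.6231; 0.2765 -0.6231 2.6874]
step 5: x^-=[-1.7556, -0.1923, -5.4492]  P^-=[0.2947 -0.2340 0.6018; -0.2340 0.6438 -1.0811; 0.6018 -1.0811 3.7928]  S=[0.8470 -0.1168; -0.1168 0.6411]  K=[0.3552 -0.0935; -0.2728 0.5740; 0.7387 -0.2099]  nu=[3.7733, 4.6605]  x^+=[-0.8513, 1.4535, -3.6399]  P^+=[0.1745 -0.0907 0.3502; -0.0907 0.3330 -0.7770; 0.3502 -0.7770 3.2662]

P_post[0,1] = -0.0907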